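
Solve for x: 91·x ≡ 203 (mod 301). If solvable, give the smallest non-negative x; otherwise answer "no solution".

32

First find gcd(91, 301):
301 = 3×91 + 28
91 = 3×28 + 7
28 = 4×7 + 0
gcd = 7 and 7 | 203, so solutions exist. Divide through by 7: 13x ≡ 29 (mod 43).
Now find 13⁻¹ mod 43:
43 = 3*13 + 4
13 = 3*4 + 1
4 = 4*1 + 0
Back-substitute:
1 = 13 − 3·4
1 = −3·43 + 10·13
So 13⁻¹ ≡ 10 (mod 43).
Then x ≡ 10·29 ≡ 32 (mod 43); the smallest non-negative solution is x = 32.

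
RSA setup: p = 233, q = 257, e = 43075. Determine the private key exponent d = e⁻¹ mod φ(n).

φ(n) = (p−1)(q−1) = 232·256 = 59392.
Need d with 43075·d ≡ 1 (mod 59392). Apply the extended Euclidean algorithm:
59392 = 1×43075 + 16317
43075 = 2×16317 + 10441
16317 = 1×10441 + 5876
10441 = 1×5876 + 4565
5876 = 1×4565 + 1311
4565 = 3×1311 + 632
1311 = 2×632 + 47
632 = 13×47 + 21
47 = 2×21 + 5
21 = 4×5 + 1
5 = 5×1 + 0
Back-substitute:
1 = 21 − 4·5
1 = −4·47 + 9·21
1 = 9·632 − 121·47
1 = −121·1311 + 251·632
1 = 251·4565 − 874·1311
1 = −874·5876 + 1125·4565
1 = 1125·10441 − 1999·5876
1 = −1999·16317 + 3124·10441
1 = 3124·43075 − 8247·16317
1 = −8247·59392 + 11371·43075
So 43075·11371 ≡ 1 (mod 59392), hence d = 11371.

11371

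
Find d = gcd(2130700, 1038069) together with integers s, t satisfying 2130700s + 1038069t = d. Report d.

1

Repeated division:
2130700 = 2*1038069 + 54562
1038069 = 19*54562 + 1391
54562 = 39*1391 + 313
1391 = 4*313 + 139
313 = 2*139 + 35
139 = 3*35 + 34
35 = 1*34 + 1
34 = 34*1 + 0
gcd(2130700, 1038069) = 1.
Back-substituting:
1 = 35 − 34
1 = −139 + 4·35
1 = 4·313 − 9·139
1 = −9·1391 + 40·313
1 = 40·54562 − 1569·1391
1 = −1569·1038069 + 29851·54562
1 = 29851·2130700 − 61271·1038069
So 1 = (29851)·2130700 + (-61271)·1038069.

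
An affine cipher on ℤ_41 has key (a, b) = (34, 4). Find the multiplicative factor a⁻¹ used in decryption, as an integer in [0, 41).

35

Extended Euclidean algorithm:
41 = 1×34 + 7
34 = 4×7 + 6
7 = 1×6 + 1
6 = 6×1 + 0
gcd = 1, so the inverse exists. Back-substitute:
1 = 7 − 6
1 = −34 + 5·7
1 = 5·41 − 6·34
So 34·(-6) ≡ 1 (mod 41), and -6 ≡ 35 (mod 41).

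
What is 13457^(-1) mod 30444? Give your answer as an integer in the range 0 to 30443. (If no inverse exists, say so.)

Apply the Euclidean algorithm to 30444 and 13457:
30444 = 2×13457 + 3530
13457 = 3×3530 + 2867
3530 = 1×2867 + 663
2867 = 4×663 + 215
663 = 3×215 + 18
215 = 11×18 + 17
18 = 1×17 + 1
17 = 17×1 + 0
gcd = 1, so the inverse exists. Back-substitute:
1 = 18 − 17
1 = −215 + 12·18
1 = 12·663 − 37·215
1 = −37·2867 + 160·663
1 = 160·3530 − 197·2867
1 = −197·13457 + 751·3530
1 = 751·30444 − 1699·13457
So 13457·(-1699) ≡ 1 (mod 30444), and -1699 ≡ 28745 (mod 30444).

28745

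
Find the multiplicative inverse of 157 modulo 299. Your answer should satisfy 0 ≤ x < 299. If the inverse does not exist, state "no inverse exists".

40

Apply the Euclidean algorithm to 299 and 157:
299 = 1*157 + 142
157 = 1*142 + 15
142 = 9*15 + 7
15 = 2*7 + 1
7 = 7*1 + 0
gcd = 1, so the inverse exists. Back-substitute:
1 = 15 − 2·7
1 = −2·142 + 19·15
1 = 19·157 − 21·142
1 = −21·299 + 40·157
So 157·40 ≡ 1 (mod 299).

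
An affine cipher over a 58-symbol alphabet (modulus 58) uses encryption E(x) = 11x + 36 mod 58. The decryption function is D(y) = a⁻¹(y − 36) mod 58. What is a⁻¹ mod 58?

Apply the Euclidean algorithm to 58 and 11:
58 = 5·11 + 3
11 = 3·3 + 2
3 = 1·2 + 1
2 = 2·1 + 0
gcd = 1, so the inverse exists. Back-substitute:
1 = 3 − 2
1 = −11 + 4·3
1 = 4·58 − 21·11
Hence 11⁻¹ ≡ -21 ≡ 37 (mod 58).

37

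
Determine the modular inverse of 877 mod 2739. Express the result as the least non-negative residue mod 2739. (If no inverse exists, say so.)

Run Euclid on (2739, 877):
2739 = 3×877 + 108
877 = 8×108 + 13
108 = 8×13 + 4
13 = 3×4 + 1
4 = 4×1 + 0
Since gcd(877, 2739) = 1, back-substitute to write 1 as a combination:
1 = 13 − 3·4
1 = −3·108 + 25·13
1 = 25·877 − 203·108
1 = −203·2739 + 634·877
So 877·634 ≡ 1 (mod 2739).

634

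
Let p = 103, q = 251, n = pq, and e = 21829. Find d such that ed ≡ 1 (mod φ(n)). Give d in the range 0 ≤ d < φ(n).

φ(n) = (p−1)(q−1) = 102·250 = 25500.
Need d with 21829·d ≡ 1 (mod 25500). Apply the extended Euclidean algorithm:
25500 = 1*21829 + 3671
21829 = 5*3671 + 3474
3671 = 1*3474 + 197
3474 = 17*197 + 125
197 = 1*125 + 72
125 = 1*72 + 53
72 = 1*53 + 19
53 = 2*19 + 15
19 = 1*15 + 4
15 = 3*4 + 3
4 = 1*3 + 1
3 = 3*1 + 0
Back-substitute:
1 = 4 − 3
1 = −15 + 4·4
1 = 4·19 − 5·15
1 = −5·53 + 14·19
1 = 14·72 − 19·53
1 = −19·125 + 33·72
1 = 33·197 − 52·125
1 = −52·3474 + 917·197
1 = 917·3671 − 969·3474
1 = −969·21829 + 5762·3671
1 = 5762·25500 − 6731·21829
So 21829·(-6731) ≡ 1 (mod 25500), hence d ≡ -6731 ≡ 18769 (mod 25500).

18769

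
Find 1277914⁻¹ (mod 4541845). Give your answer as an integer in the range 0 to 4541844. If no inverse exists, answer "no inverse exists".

no inverse exists

Euclidean algorithm on 4541845, 1277914:
4541845 = 3×1277914 + 708103
1277914 = 1×708103 + 569811
708103 = 1×569811 + 138292
569811 = 4×138292 + 16643
138292 = 8×16643 + 5148
16643 = 3×5148 + 1199
5148 = 4×1199 + 352
1199 = 3×352 + 143
352 = 2×143 + 66
143 = 2×66 + 11
66 = 6×11 + 0
The gcd is 11, not 1, hence no inverse exists.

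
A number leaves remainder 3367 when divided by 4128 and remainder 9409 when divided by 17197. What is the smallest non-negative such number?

58307239

Write x = 3367 + 4128·k. Then 4128·k ≡ 9409 − 3367 ≡ 6042 (mod 17197).
Need 4128⁻¹ mod 17197. Extended Euclid on (17197, 4128):
17197 = 4·4128 + 685
4128 = 6·685 + 18
685 = 38·18 + 1
18 = 18·1 + 0
Back-substitute:
1 = 685 − 38·18
1 = −38·4128 + 229·685
1 = 229·17197 − 954·4128
4128⁻¹ ≡ 16243 (mod 17197), so k ≡ 16243·6042 ≡ 14124 (mod 17197).
x = 3367 + 4128·14124 = 58307239.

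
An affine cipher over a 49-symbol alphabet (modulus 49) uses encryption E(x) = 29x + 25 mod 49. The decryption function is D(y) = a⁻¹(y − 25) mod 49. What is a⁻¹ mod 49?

Extended Euclidean algorithm:
49 = 1·29 + 20
29 = 1·20 + 9
20 = 2·9 + 2
9 = 4·2 + 1
2 = 2·1 + 0
The gcd is 1. Working backward:
1 = 9 − 4·2
1 = −4·20 + 9·9
1 = 9·29 − 13·20
1 = −13·49 + 22·29
So 29·22 ≡ 1 (mod 49).

22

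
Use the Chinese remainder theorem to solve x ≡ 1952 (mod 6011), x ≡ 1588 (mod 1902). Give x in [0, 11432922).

819448

Write x = 1952 + 6011·k. Then 6011·k ≡ 1588 − 1952 ≡ 1538 (mod 1902).
Need 6011⁻¹ mod 1902. Extended Euclid on (1902, 305):
1902 = 6*305 + 72
305 = 4*72 + 17
72 = 4*17 + 4
17 = 4*4 + 1
4 = 4*1 + 0
Back-substitute:
1 = 17 − 4·4
1 = −4·72 + 17·17
1 = 17·305 − 72·72
1 = −72·1902 + 449·305
6011⁻¹ ≡ 449 (mod 1902), so k ≡ 449·1538 ≡ 136 (mod 1902).
x = 1952 + 6011·136 = 819448.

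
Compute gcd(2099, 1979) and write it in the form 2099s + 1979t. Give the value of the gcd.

1

Repeated division:
2099 = 1·1979 + 120
1979 = 16·120 + 59
120 = 2·59 + 2
59 = 29·2 + 1
2 = 2·1 + 0
gcd(2099, 1979) = 1.
Express as a combination:
1 = 59 − 29·2
1 = −29·120 + 59·59
1 = 59·1979 − 973·120
1 = −973·2099 + 1032·1979
So 1 = (-973)·2099 + (1032)·1979.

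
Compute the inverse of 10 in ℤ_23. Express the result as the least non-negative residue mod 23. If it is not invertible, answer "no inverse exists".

7

Run Euclid on (23, 10):
23 = 2*10 + 3
10 = 3*3 + 1
3 = 3*1 + 0
Since gcd(10, 23) = 1, back-substitute to write 1 as a combination:
1 = 10 − 3·3
1 = −3·23 + 7·10
So 10·7 ≡ 1 (mod 23).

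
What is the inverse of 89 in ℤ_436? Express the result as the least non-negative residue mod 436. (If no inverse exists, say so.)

Run Euclid on (436, 89):
436 = 4×89 + 80
89 = 1×80 + 9
80 = 8×9 + 8
9 = 1×8 + 1
8 = 8×1 + 0
gcd = 1, so the inverse exists. Back-substitute:
1 = 9 − 8
1 = −80 + 9·9
1 = 9·89 − 10·80
1 = −10·436 + 49·89
So 89·49 ≡ 1 (mod 436).

49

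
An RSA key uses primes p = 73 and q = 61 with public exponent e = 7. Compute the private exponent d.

φ(n) = (p−1)(q−1) = 72·60 = 4320.
Need d with 7·d ≡ 1 (mod 4320). Apply the extended Euclidean algorithm:
4320 = 617×7 + 1
7 = 7×1 + 0
Back-substitute:
1 = 4320 − 617·7
So 7·(-617) ≡ 1 (mod 4320), hence d ≡ -617 ≡ 3703 (mod 4320).

3703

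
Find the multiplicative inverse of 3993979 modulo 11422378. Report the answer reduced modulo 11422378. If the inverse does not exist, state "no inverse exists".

no inverse exists

Euclidean algorithm on 11422378, 3993979:
11422378 = 2*3993979 + 3434420
3993979 = 1*3434420 + 559559
3434420 = 6*559559 + 77066
559559 = 7*77066 + 20097
77066 = 3*20097 + 16775
20097 = 1*16775 + 3322
16775 = 5*3322 + 165
3322 = 20*165 + 22
165 = 7*22 + 11
22 = 2*11 + 0
Since gcd = 11 > 1, 3993979 is not a unit mod 11422378.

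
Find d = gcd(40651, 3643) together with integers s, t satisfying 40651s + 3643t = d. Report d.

1

Euclidean algorithm:
40651 = 11·3643 + 578
3643 = 6·578 + 175
578 = 3·175 + 53
175 = 3·53 + 16
53 = 3·16 + 5
16 = 3·5 + 1
5 = 5·1 + 0
gcd(40651, 3643) = 1.
Back-substituting:
1 = 16 − 3·5
1 = −3·53 + 10·16
1 = 10·175 − 33·53
1 = −33·578 + 109·175
1 = 109·3643 − 687·578
1 = −687·40651 + 7666·3643
So 1 = (-687)·40651 + (7666)·3643.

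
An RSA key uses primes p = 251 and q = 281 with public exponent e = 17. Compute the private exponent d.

12353

φ(n) = (p−1)(q−1) = 250·280 = 70000.
Need d with 17·d ≡ 1 (mod 70000). Apply the extended Euclidean algorithm:
70000 = 4117·17 + 11
17 = 1·11 + 6
11 = 1·6 + 5
6 = 1·5 + 1
5 = 5·1 + 0
Back-substitute:
1 = 6 − 5
1 = −11 + 2·6
1 = 2·17 − 3·11
1 = −3·70000 + 12353·17
So 17·12353 ≡ 1 (mod 70000), hence d = 12353.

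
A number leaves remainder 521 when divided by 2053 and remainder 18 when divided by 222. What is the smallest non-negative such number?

14892

Write x = 521 + 2053·k. Then 2053·k ≡ 18 − 521 ≡ 163 (mod 222).
Need 2053⁻¹ mod 222. Extended Euclid on (222, 55):
222 = 4·55 + 2
55 = 27·2 + 1
2 = 2·1 + 0
Back-substitute:
1 = 55 − 27·2
1 = −27·222 + 109·55
2053⁻¹ ≡ 109 (mod 222), so k ≡ 109·163 ≡ 7 (mod 222).
x = 521 + 2053·7 = 14892.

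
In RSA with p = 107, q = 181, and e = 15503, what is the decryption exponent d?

φ(n) = (p−1)(q−1) = 106·180 = 19080.
Need d with 15503·d ≡ 1 (mod 19080). Apply the extended Euclidean algorithm:
19080 = 1×15503 + 3577
15503 = 4×3577 + 1195
3577 = 2×1195 + 1187
1195 = 1×1187 + 8
1187 = 148×8 + 3
8 = 2×3 + 2
3 = 1×2 + 1
2 = 2×1 + 0
Back-substitute:
1 = 3 − 2
1 = −8 + 3·3
1 = 3·1187 − 445·8
1 = −445·1195 + 448·1187
1 = 448·3577 − 1341·1195
1 = −1341·15503 + 5812·3577
1 = 5812·19080 − 7153·15503
So 15503·(-7153) ≡ 1 (mod 19080), hence d ≡ -7153 ≡ 11927 (mod 19080).

11927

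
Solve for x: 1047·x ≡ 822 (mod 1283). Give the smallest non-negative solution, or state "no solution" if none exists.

First find gcd(1047, 1283):
1283 = 1*1047 + 236
1047 = 4*236 + 103
236 = 2*103 + 30
103 = 3*30 + 13
30 = 2*13 + 4
13 = 3*4 + 1
4 = 4*1 + 0
gcd = 1, so a unique solution mod 1283 exists.
Back-substitute for the Bézout coefficients:
1 = 13 − 3·4
1 = −3·30 + 7·13
1 = 7·103 − 24·30
1 = −24·236 + 55·103
1 = 55·1047 − 244·236
1 = −244·1283 + 299·1047
So 1047·(299) ≡ 1 (mod 1283), giving 1047⁻¹ ≡ 299.
x ≡ 1047⁻¹·822 ≡ 299·822 ≡ 725 (mod 1283).

725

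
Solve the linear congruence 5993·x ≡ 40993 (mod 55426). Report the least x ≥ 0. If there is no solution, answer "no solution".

23017

First find gcd(5993, 55426):
55426 = 9×5993 + 1489
5993 = 4×1489 + 37
1489 = 40×37 + 9
37 = 4×9 + 1
9 = 9×1 + 0
gcd = 1, so a unique solution mod 55426 exists.
Back-substitute for the Bézout coefficients:
1 = 37 − 4·9
1 = −4·1489 + 161·37
1 = 161·5993 − 648·1489
1 = −648·55426 + 5993·5993
So 5993·(5993) ≡ 1 (mod 55426), giving 5993⁻¹ ≡ 5993.
x ≡ 5993⁻¹·40993 ≡ 5993·40993 ≡ 23017 (mod 55426).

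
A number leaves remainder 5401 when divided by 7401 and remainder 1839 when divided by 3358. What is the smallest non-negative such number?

9907939

Write x = 5401 + 7401·k. Then 7401·k ≡ 1839 − 5401 ≡ 3154 (mod 3358).
Need 7401⁻¹ mod 3358. Extended Euclid on (3358, 685):
3358 = 4·685 + 618
685 = 1·618 + 67
618 = 9·67 + 15
67 = 4·15 + 7
15 = 2·7 + 1
7 = 7·1 + 0
Back-substitute:
1 = 15 − 2·7
1 = −2·67 + 9·15
1 = 9·618 − 83·67
1 = −83·685 + 92·618
1 = 92·3358 − 451·685
7401⁻¹ ≡ 2907 (mod 3358), so k ≡ 2907·3154 ≡ 1338 (mod 3358).
x = 5401 + 7401·1338 = 9907939.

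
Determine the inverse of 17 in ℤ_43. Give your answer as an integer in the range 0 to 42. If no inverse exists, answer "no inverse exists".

Apply the Euclidean algorithm to 43 and 17:
43 = 2*17 + 9
17 = 1*9 + 8
9 = 1*8 + 1
8 = 8*1 + 0
The gcd is 1. Working backward:
1 = 9 − 8
1 = −17 + 2·9
1 = 2·43 − 5·17
So 17·(-5) ≡ 1 (mod 43), and -5 ≡ 38 (mod 43).

38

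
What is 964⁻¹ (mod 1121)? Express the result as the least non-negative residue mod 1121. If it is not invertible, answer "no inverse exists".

Extended Euclidean algorithm:
1121 = 1·964 + 157
964 = 6·157 + 22
157 = 7·22 + 3
22 = 7·3 + 1
3 = 3·1 + 0
Since gcd(964, 1121) = 1, back-substitute to write 1 as a combination:
1 = 22 − 7·3
1 = −7·157 + 50·22
1 = 50·964 − 307·157
1 = −307·1121 + 357·964
So 964·357 ≡ 1 (mod 1121).

357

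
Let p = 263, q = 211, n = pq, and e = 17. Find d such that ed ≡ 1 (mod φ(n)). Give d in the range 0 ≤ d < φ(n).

6473

φ(n) = (p−1)(q−1) = 262·210 = 55020.
Need d with 17·d ≡ 1 (mod 55020). Apply the extended Euclidean algorithm:
55020 = 3236*17 + 8
17 = 2*8 + 1
8 = 8*1 + 0
Back-substitute:
1 = 17 − 2·8
1 = −2·55020 + 6473·17
So 17·6473 ≡ 1 (mod 55020), hence d = 6473.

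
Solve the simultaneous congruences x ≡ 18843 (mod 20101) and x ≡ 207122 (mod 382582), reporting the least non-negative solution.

4264466094

Write x = 18843 + 20101·k. Then 20101·k ≡ 207122 − 18843 ≡ 188279 (mod 382582).
Need 20101⁻¹ mod 382582. Extended Euclid on (382582, 20101):
382582 = 19·20101 + 663
20101 = 30·663 + 211
663 = 3·211 + 30
211 = 7·30 + 1
30 = 30·1 + 0
Back-substitute:
1 = 211 − 7·30
1 = −7·663 + 22·211
1 = 22·20101 − 667·663
1 = −667·382582 + 12695·20101
20101⁻¹ ≡ 12695 (mod 382582), so k ≡ 12695·188279 ≡ 212151 (mod 382582).
x = 18843 + 20101·212151 = 4264466094.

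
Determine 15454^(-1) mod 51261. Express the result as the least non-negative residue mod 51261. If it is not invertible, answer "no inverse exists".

Apply the Euclidean algorithm to 51261 and 15454:
51261 = 3·15454 + 4899
15454 = 3·4899 + 757
4899 = 6·757 + 357
757 = 2·357 + 43
357 = 8·43 + 13
43 = 3·13 + 4
13 = 3·4 + 1
4 = 4·1 + 0
The gcd is 1. Working backward:
1 = 13 − 3·4
1 = −3·43 + 10·13
1 = 10·357 − 83·43
1 = −83·757 + 176·357
1 = 176·4899 − 1139·757
1 = −1139·15454 + 3593·4899
1 = 3593·51261 − 11918·15454
Thus 15454·(-11918) ≡ 1 (mod 51261); reducing, -11918 mod 51261 = 39343.

39343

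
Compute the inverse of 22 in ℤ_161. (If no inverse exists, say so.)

gcd(161, 22) by repeated division:
161 = 7*22 + 7
22 = 3*7 + 1
7 = 7*1 + 0
The gcd is 1. Working backward:
1 = 22 − 3·7
1 = −3·161 + 22·22
So 22·22 ≡ 1 (mod 161).

22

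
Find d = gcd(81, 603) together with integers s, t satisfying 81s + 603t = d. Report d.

9

Repeated division:
603 = 7*81 + 36
81 = 2*36 + 9
36 = 4*9 + 0
gcd(81, 603) = 9.
Working backward:
9 = 81 − 2·36
9 = −2·603 + 15·81
So 9 = (-2)·603 + (15)·81.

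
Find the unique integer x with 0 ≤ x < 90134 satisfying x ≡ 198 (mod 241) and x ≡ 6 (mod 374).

9356

Write x = 198 + 241·k. Then 241·k ≡ 6 − 198 ≡ 182 (mod 374).
Need 241⁻¹ mod 374. Extended Euclid on (374, 241):
374 = 1×241 + 133
241 = 1×133 + 108
133 = 1×108 + 25
108 = 4×25 + 8
25 = 3×8 + 1
8 = 8×1 + 0
Back-substitute:
1 = 25 − 3·8
1 = −3·108 + 13·25
1 = 13·133 − 16·108
1 = −16·241 + 29·133
1 = 29·374 − 45·241
241⁻¹ ≡ 329 (mod 374), so k ≡ 329·182 ≡ 38 (mod 374).
x = 198 + 241·38 = 9356.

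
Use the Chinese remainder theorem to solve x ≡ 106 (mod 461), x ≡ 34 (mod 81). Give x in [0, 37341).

Write x = 106 + 461·k. Then 461·k ≡ 34 − 106 ≡ 9 (mod 81).
Need 461⁻¹ mod 81. Extended Euclid on (81, 56):
81 = 1×56 + 25
56 = 2×25 + 6
25 = 4×6 + 1
6 = 6×1 + 0
Back-substitute:
1 = 25 − 4·6
1 = −4·56 + 9·25
1 = 9·81 − 13·56
461⁻¹ ≡ 68 (mod 81), so k ≡ 68·9 ≡ 45 (mod 81).
x = 106 + 461·45 = 20851.

20851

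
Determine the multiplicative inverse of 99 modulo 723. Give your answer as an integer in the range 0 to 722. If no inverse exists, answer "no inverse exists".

no inverse exists

Compute gcd(99, 723):
723 = 7×99 + 30
99 = 3×30 + 9
30 = 3×9 + 3
9 = 3×3 + 0
The gcd is 3, not 1, hence no inverse exists.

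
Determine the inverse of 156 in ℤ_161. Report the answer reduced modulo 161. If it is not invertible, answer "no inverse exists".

Run Euclid on (161, 156):
161 = 1×156 + 5
156 = 31×5 + 1
5 = 5×1 + 0
gcd = 1, so the inverse exists. Back-substitute:
1 = 156 − 31·5
1 = −31·161 + 32·156
So 156·32 ≡ 1 (mod 161).

32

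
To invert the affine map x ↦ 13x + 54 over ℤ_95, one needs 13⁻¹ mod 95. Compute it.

Extended Euclidean algorithm:
95 = 7·13 + 4
13 = 3·4 + 1
4 = 4·1 + 0
The gcd is 1. Working backward:
1 = 13 − 3·4
1 = −3·95 + 22·13
So 13·22 ≡ 1 (mod 95).

22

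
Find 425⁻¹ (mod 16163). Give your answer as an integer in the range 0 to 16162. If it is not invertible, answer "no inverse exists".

Extended Euclidean algorithm:
16163 = 38*425 + 13
425 = 32*13 + 9
13 = 1*9 + 4
9 = 2*4 + 1
4 = 4*1 + 0
Since gcd(425, 16163) = 1, back-substitute to write 1 as a combination:
1 = 9 − 2·4
1 = −2·13 + 3·9
1 = 3·425 − 98·13
1 = −98·16163 + 3727·425
So 425·3727 ≡ 1 (mod 16163).

3727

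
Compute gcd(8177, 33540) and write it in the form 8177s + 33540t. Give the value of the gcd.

Apply Euclid's algorithm to 33540 and 8177:
33540 = 4×8177 + 832
8177 = 9×832 + 689
832 = 1×689 + 143
689 = 4×143 + 117
143 = 1×117 + 26
117 = 4×26 + 13
26 = 2×13 + 0
gcd(8177, 33540) = 13.
Back-substituting:
13 = 117 − 4·26
13 = −4·143 + 5·117
13 = 5·689 − 24·143
13 = −24·832 + 29·689
13 = 29·8177 − 285·832
13 = −285·33540 + 1169·8177
So 13 = (-285)·33540 + (1169)·8177.

13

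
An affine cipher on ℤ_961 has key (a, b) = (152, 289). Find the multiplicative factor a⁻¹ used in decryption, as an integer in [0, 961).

gcd(961, 152) by repeated division:
961 = 6×152 + 49
152 = 3×49 + 5
49 = 9×5 + 4
5 = 1×4 + 1
4 = 4×1 + 0
Since gcd(152, 961) = 1, back-substitute to write 1 as a combination:
1 = 5 − 4
1 = −49 + 10·5
1 = 10·152 − 31·49
1 = −31·961 + 196·152
So 152·196 ≡ 1 (mod 961).

196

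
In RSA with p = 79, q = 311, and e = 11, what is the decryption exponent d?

10991

φ(n) = (p−1)(q−1) = 78·310 = 24180.
Need d with 11·d ≡ 1 (mod 24180). Apply the extended Euclidean algorithm:
24180 = 2198×11 + 2
11 = 5×2 + 1
2 = 2×1 + 0
Back-substitute:
1 = 11 − 5·2
1 = −5·24180 + 10991·11
So 11·10991 ≡ 1 (mod 24180), hence d = 10991.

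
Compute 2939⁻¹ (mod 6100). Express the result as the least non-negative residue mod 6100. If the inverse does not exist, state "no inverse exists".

Run Euclid on (6100, 2939):
6100 = 2·2939 + 222
2939 = 13·222 + 53
222 = 4·53 + 10
53 = 5·10 + 3
10 = 3·3 + 1
3 = 3·1 + 0
The gcd is 1. Working backward:
1 = 10 − 3·3
1 = −3·53 + 16·10
1 = 16·222 − 67·53
1 = −67·2939 + 887·222
1 = 887·6100 − 1841·2939
Hence 2939⁻¹ ≡ -1841 ≡ 4259 (mod 6100).

4259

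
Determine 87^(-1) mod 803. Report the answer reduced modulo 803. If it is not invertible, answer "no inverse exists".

Apply the Euclidean algorithm to 803 and 87:
803 = 9×87 + 20
87 = 4×20 + 7
20 = 2×7 + 6
7 = 1×6 + 1
6 = 6×1 + 0
Since gcd(87, 803) = 1, back-substitute to write 1 as a combination:
1 = 7 − 6
1 = −20 + 3·7
1 = 3·87 − 13·20
1 = −13·803 + 120·87
So 87·120 ≡ 1 (mod 803).

120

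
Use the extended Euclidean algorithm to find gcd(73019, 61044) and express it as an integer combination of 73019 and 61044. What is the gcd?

Repeated division:
73019 = 1×61044 + 11975
61044 = 5×11975 + 1169
11975 = 10×1169 + 285
1169 = 4×285 + 29
285 = 9×29 + 24
29 = 1×24 + 5
24 = 4×5 + 4
5 = 1×4 + 1
4 = 4×1 + 0
gcd(73019, 61044) = 1.
Working backward:
1 = 5 − 4
1 = −24 + 5·5
1 = 5·29 − 6·24
1 = −6·285 + 59·29
1 = 59·1169 − 242·285
1 = −242·11975 + 2479·1169
1 = 2479·61044 − 12637·11975
1 = −12637·73019 + 15116·61044
So 1 = (-12637)·73019 + (15116)·61044.

1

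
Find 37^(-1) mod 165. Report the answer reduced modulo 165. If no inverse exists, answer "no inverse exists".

58

Run Euclid on (165, 37):
165 = 4*37 + 17
37 = 2*17 + 3
17 = 5*3 + 2
3 = 1*2 + 1
2 = 2*1 + 0
gcd = 1, so the inverse exists. Back-substitute:
1 = 3 − 2
1 = −17 + 6·3
1 = 6·37 − 13·17
1 = −13·165 + 58·37
So 37·58 ≡ 1 (mod 165).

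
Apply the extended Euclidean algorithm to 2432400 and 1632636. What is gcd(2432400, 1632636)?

Repeated division:
2432400 = 1*1632636 + 799764
1632636 = 2*799764 + 33108
799764 = 24*33108 + 5172
33108 = 6*5172 + 2076
5172 = 2*2076 + 1020
2076 = 2*1020 + 36
1020 = 28*36 + 12
36 = 3*12 + 0
gcd(2432400, 1632636) = 12.
Back-substituting:
12 = 1020 − 28·36
12 = −28·2076 + 57·1020
12 = 57·5172 − 142·2076
12 = −142·33108 + 909·5172
12 = 909·799764 − 21958·33108
12 = −21958·1632636 + 44825·799764
12 = 44825·2432400 − 66783·1632636
So 12 = (44825)·2432400 + (-66783)·1632636.

12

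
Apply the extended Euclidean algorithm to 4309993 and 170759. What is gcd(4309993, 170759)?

1

Apply Euclid's algorithm to 4309993 and 170759:
4309993 = 25·170759 + 41018
170759 = 4·41018 + 6687
41018 = 6·6687 + 896
6687 = 7·896 + 415
896 = 2·415 + 66
415 = 6·66 + 19
66 = 3·19 + 9
19 = 2·9 + 1
9 = 9·1 + 0
gcd(4309993, 170759) = 1.
Express as a combination:
1 = 19 − 2·9
1 = −2·66 + 7·19
1 = 7·415 − 44·66
1 = −44·896 + 95·415
1 = 95·6687 − 709·896
1 = −709·41018 + 4349·6687
1 = 4349·170759 − 18105·41018
1 = −18105·4309993 + 456974·170759
So 1 = (-18105)·4309993 + (456974)·170759.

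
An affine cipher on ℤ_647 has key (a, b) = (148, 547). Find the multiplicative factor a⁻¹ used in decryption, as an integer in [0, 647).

Extended Euclidean algorithm:
647 = 4·148 + 55
148 = 2·55 + 38
55 = 1·38 + 17
38 = 2·17 + 4
17 = 4·4 + 1
4 = 4·1 + 0
The gcd is 1. Working backward:
1 = 17 − 4·4
1 = −4·38 + 9·17
1 = 9·55 − 13·38
1 = −13·148 + 35·55
1 = 35·647 − 153·148
Hence 148⁻¹ ≡ -153 ≡ 494 (mod 647).

494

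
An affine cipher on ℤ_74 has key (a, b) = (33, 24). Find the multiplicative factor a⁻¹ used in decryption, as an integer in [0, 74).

Apply the Euclidean algorithm to 74 and 33:
74 = 2×33 + 8
33 = 4×8 + 1
8 = 8×1 + 0
The gcd is 1. Working backward:
1 = 33 − 4·8
1 = −4·74 + 9·33
So 33·9 ≡ 1 (mod 74).

9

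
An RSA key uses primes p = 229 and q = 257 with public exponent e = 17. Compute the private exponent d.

41201

φ(n) = (p−1)(q−1) = 228·256 = 58368.
Need d with 17·d ≡ 1 (mod 58368). Apply the extended Euclidean algorithm:
58368 = 3433*17 + 7
17 = 2*7 + 3
7 = 2*3 + 1
3 = 3*1 + 0
Back-substitute:
1 = 7 − 2·3
1 = −2·17 + 5·7
1 = 5·58368 − 17167·17
So 17·(-17167) ≡ 1 (mod 58368), hence d ≡ -17167 ≡ 41201 (mod 58368).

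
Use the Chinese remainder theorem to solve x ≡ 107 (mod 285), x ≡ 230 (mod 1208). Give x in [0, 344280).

337262

Write x = 107 + 285·k. Then 285·k ≡ 230 − 107 ≡ 123 (mod 1208).
Need 285⁻¹ mod 1208. Extended Euclid on (1208, 285):
1208 = 4·285 + 68
285 = 4·68 + 13
68 = 5·13 + 3
13 = 4·3 + 1
3 = 3·1 + 0
Back-substitute:
1 = 13 − 4·3
1 = −4·68 + 21·13
1 = 21·285 − 88·68
1 = −88·1208 + 373·285
285⁻¹ ≡ 373 (mod 1208), so k ≡ 373·123 ≡ 1183 (mod 1208).
x = 107 + 285·1183 = 337262.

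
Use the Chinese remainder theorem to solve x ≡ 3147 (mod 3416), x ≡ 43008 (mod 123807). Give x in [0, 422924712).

35328003

Write x = 3147 + 3416·k. Then 3416·k ≡ 43008 − 3147 ≡ 39861 (mod 123807).
Need 3416⁻¹ mod 123807. Extended Euclid on (123807, 3416):
123807 = 36·3416 + 831
3416 = 4·831 + 92
831 = 9·92 + 3
92 = 30·3 + 2
3 = 1·2 + 1
2 = 2·1 + 0
Back-substitute:
1 = 3 − 2
1 = −92 + 31·3
1 = 31·831 − 280·92
1 = −280·3416 + 1151·831
1 = 1151·123807 − 41716·3416
3416⁻¹ ≡ 82091 (mod 123807), so k ≡ 82091·39861 ≡ 10341 (mod 123807).
x = 3147 + 3416·10341 = 35328003.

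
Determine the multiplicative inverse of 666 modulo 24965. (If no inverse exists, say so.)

gcd(24965, 666) by repeated division:
24965 = 37*666 + 323
666 = 2*323 + 20
323 = 16*20 + 3
20 = 6*3 + 2
3 = 1*2 + 1
2 = 2*1 + 0
The gcd is 1. Working backward:
1 = 3 − 2
1 = −20 + 7·3
1 = 7·323 − 113·20
1 = −113·666 + 233·323
1 = 233·24965 − 8734·666
Hence 666⁻¹ ≡ -8734 ≡ 16231 (mod 24965).

16231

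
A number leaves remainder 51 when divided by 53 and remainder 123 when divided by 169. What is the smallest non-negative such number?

Write x = 51 + 53·k. Then 53·k ≡ 123 − 51 ≡ 72 (mod 169).
Need 53⁻¹ mod 169. Extended Euclid on (169, 53):
169 = 3·53 + 10
53 = 5·10 + 3
10 = 3·3 + 1
3 = 3·1 + 0
Back-substitute:
1 = 10 − 3·3
1 = −3·53 + 16·10
1 = 16·169 − 51·53
53⁻¹ ≡ 118 (mod 169), so k ≡ 118·72 ≡ 46 (mod 169).
x = 51 + 53·46 = 2489.

2489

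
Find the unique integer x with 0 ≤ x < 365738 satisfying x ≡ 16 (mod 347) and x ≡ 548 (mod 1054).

238752

Write x = 16 + 347·k. Then 347·k ≡ 548 − 16 ≡ 532 (mod 1054).
Need 347⁻¹ mod 1054. Extended Euclid on (1054, 347):
1054 = 3×347 + 13
347 = 26×13 + 9
13 = 1×9 + 4
9 = 2×4 + 1
4 = 4×1 + 0
Back-substitute:
1 = 9 − 2·4
1 = −2·13 + 3·9
1 = 3·347 − 80·13
1 = −80·1054 + 243·347
347⁻¹ ≡ 243 (mod 1054), so k ≡ 243·532 ≡ 688 (mod 1054).
x = 16 + 347·688 = 238752.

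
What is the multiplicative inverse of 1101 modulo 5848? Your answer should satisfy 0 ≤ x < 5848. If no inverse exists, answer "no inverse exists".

gcd(5848, 1101) by repeated division:
5848 = 5·1101 + 343
1101 = 3·343 + 72
343 = 4·72 + 55
72 = 1·55 + 17
55 = 3·17 + 4
17 = 4·4 + 1
4 = 4·1 + 0
Since gcd(1101, 5848) = 1, back-substitute to write 1 as a combination:
1 = 17 − 4·4
1 = −4·55 + 13·17
1 = 13·72 − 17·55
1 = −17·343 + 81·72
1 = 81·1101 − 260·343
1 = −260·5848 + 1381·1101
So 1101·1381 ≡ 1 (mod 5848).

1381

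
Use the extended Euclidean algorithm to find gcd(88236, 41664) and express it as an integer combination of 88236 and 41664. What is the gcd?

Euclidean algorithm:
88236 = 2*41664 + 4908
41664 = 8*4908 + 2400
4908 = 2*2400 + 108
2400 = 22*108 + 24
108 = 4*24 + 12
24 = 2*12 + 0
gcd(88236, 41664) = 12.
Back-substituting:
12 = 108 − 4·24
12 = −4·2400 + 89·108
12 = 89·4908 − 182·2400
12 = −182·41664 + 1545·4908
12 = 1545·88236 − 3272·41664
So 12 = (1545)·88236 + (-3272)·41664.

12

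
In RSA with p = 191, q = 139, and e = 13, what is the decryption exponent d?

2017

φ(n) = (p−1)(q−1) = 190·138 = 26220.
Need d with 13·d ≡ 1 (mod 26220). Apply the extended Euclidean algorithm:
26220 = 2016*13 + 12
13 = 1*12 + 1
12 = 12*1 + 0
Back-substitute:
1 = 13 − 12
1 = −26220 + 2017·13
So 13·2017 ≡ 1 (mod 26220), hence d = 2017.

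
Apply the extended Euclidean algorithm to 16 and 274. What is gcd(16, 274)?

Repeated division:
274 = 17*16 + 2
16 = 8*2 + 0
gcd(16, 274) = 2.
Working backward:
2 = 274 − 17·16
So 2 = (1)·274 + (-17)·16.

2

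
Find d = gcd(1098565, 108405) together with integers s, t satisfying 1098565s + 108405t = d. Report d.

5

Euclidean algorithm:
1098565 = 10×108405 + 14515
108405 = 7×14515 + 6800
14515 = 2×6800 + 915
6800 = 7×915 + 395
915 = 2×395 + 125
395 = 3×125 + 20
125 = 6×20 + 5
20 = 4×5 + 0
gcd(1098565, 108405) = 5.
Working backward:
5 = 125 − 6·20
5 = −6·395 + 19·125
5 = 19·915 − 44·395
5 = −44·6800 + 327·915
5 = 327·14515 − 698·6800
5 = −698·108405 + 5213·14515
5 = 5213·1098565 − 52828·108405
So 5 = (5213)·1098565 + (-52828)·108405.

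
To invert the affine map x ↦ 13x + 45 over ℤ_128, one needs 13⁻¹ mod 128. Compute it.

Apply the Euclidean algorithm to 128 and 13:
128 = 9*13 + 11
13 = 1*11 + 2
11 = 5*2 + 1
2 = 2*1 + 0
gcd = 1, so the inverse exists. Back-substitute:
1 = 11 − 5·2
1 = −5·13 + 6·11
1 = 6·128 − 59·13
Thus 13·(-59) ≡ 1 (mod 128); reducing, -59 mod 128 = 69.

69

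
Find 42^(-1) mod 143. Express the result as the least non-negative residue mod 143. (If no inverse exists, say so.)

126

gcd(143, 42) by repeated division:
143 = 3·42 + 17
42 = 2·17 + 8
17 = 2·8 + 1
8 = 8·1 + 0
gcd = 1, so the inverse exists. Back-substitute:
1 = 17 − 2·8
1 = −2·42 + 5·17
1 = 5·143 − 17·42
So 42·(-17) ≡ 1 (mod 143), and -17 ≡ 126 (mod 143).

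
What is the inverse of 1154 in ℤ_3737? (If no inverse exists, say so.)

2976

Apply the Euclidean algorithm to 3737 and 1154:
3737 = 3*1154 + 275
1154 = 4*275 + 54
275 = 5*54 + 5
54 = 10*5 + 4
5 = 1*4 + 1
4 = 4*1 + 0
gcd = 1, so the inverse exists. Back-substitute:
1 = 5 − 4
1 = −54 + 11·5
1 = 11·275 − 56·54
1 = −56·1154 + 235·275
1 = 235·3737 − 761·1154
Thus 1154·(-761) ≡ 1 (mod 3737); reducing, -761 mod 3737 = 2976.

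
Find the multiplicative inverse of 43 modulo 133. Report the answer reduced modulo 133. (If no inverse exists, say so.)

gcd(133, 43) by repeated division:
133 = 3·43 + 4
43 = 10·4 + 3
4 = 1·3 + 1
3 = 3·1 + 0
gcd = 1, so the inverse exists. Back-substitute:
1 = 4 − 3
1 = −43 + 11·4
1 = 11·133 − 34·43
Hence 43⁻¹ ≡ -34 ≡ 99 (mod 133).

99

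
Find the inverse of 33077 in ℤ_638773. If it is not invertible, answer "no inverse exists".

551600

Apply the Euclidean algorithm to 638773 and 33077:
638773 = 19·33077 + 10310
33077 = 3·10310 + 2147
10310 = 4·2147 + 1722
2147 = 1·1722 + 425
1722 = 4·425 + 22
425 = 19·22 + 7
22 = 3·7 + 1
7 = 7·1 + 0
The gcd is 1. Working backward:
1 = 22 − 3·7
1 = −3·425 + 58·22
1 = 58·1722 − 235·425
1 = −235·2147 + 293·1722
1 = 293·10310 − 1407·2147
1 = −1407·33077 + 4514·10310
1 = 4514·638773 − 87173·33077
Thus 33077·(-87173) ≡ 1 (mod 638773); reducing, -87173 mod 638773 = 551600.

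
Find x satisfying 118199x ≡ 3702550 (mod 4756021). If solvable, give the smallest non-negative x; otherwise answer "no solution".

1952994

First find gcd(118199, 4756021):
4756021 = 40·118199 + 28061
118199 = 4·28061 + 5955
28061 = 4·5955 + 4241
5955 = 1·4241 + 1714
4241 = 2·1714 + 813
1714 = 2·813 + 88
813 = 9·88 + 21
88 = 4·21 + 4
21 = 5·4 + 1
4 = 4·1 + 0
gcd = 1, so a unique solution mod 4756021 exists.
Back-substitute for the Bézout coefficients:
1 = 21 − 5·4
1 = −5·88 + 21·21
1 = 21·813 − 194·88
1 = −194·1714 + 409·813
1 = 409·4241 − 1012·1714
1 = −1012·5955 + 1421·4241
1 = 1421·28061 − 6696·5955
1 = −6696·118199 + 28205·28061
1 = 28205·4756021 − 1134896·118199
So 118199·(-1134896) ≡ 1 (mod 4756021), giving 118199⁻¹ ≡ 3621125.
x ≡ 118199⁻¹·3702550 ≡ 3621125·3702550 ≡ 1952994 (mod 4756021).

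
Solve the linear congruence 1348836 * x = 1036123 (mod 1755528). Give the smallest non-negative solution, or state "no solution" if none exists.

no solution

gcd(1348836, 1755528):
1755528 = 1·1348836 + 406692
1348836 = 3·406692 + 128760
406692 = 3·128760 + 20412
128760 = 6·20412 + 6288
20412 = 3·6288 + 1548
6288 = 4·1548 + 96
1548 = 16·96 + 12
96 = 8·12 + 0
gcd = 12, but 12 ∤ 1036123, so the congruence has no solution.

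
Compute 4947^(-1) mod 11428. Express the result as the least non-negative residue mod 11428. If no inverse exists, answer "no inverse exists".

Run Euclid on (11428, 4947):
11428 = 2·4947 + 1534
4947 = 3·1534 + 345
1534 = 4·345 + 154
345 = 2·154 + 37
154 = 4·37 + 6
37 = 6·6 + 1
6 = 6·1 + 0
The gcd is 1. Working backward:
1 = 37 − 6·6
1 = −6·154 + 25·37
1 = 25·345 − 56·154
1 = −56·1534 + 249·345
1 = 249·4947 − 803·1534
1 = −803·11428 + 1855·4947
So 4947·1855 ≡ 1 (mod 11428).

1855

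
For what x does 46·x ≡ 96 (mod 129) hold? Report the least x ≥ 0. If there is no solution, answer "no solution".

First find gcd(46, 129):
129 = 2×46 + 37
46 = 1×37 + 9
37 = 4×9 + 1
9 = 9×1 + 0
gcd = 1, so a unique solution mod 129 exists.
Back-substitute for the Bézout coefficients:
1 = 37 − 4·9
1 = −4·46 + 5·37
1 = 5·129 − 14·46
So 46·(-14) ≡ 1 (mod 129), giving 46⁻¹ ≡ 115.
x ≡ 46⁻¹·96 ≡ 115·96 ≡ 75 (mod 129).

75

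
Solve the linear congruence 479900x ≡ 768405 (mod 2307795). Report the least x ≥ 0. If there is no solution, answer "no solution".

297774

First find gcd(479900, 2307795):
2307795 = 4*479900 + 388195
479900 = 1*388195 + 91705
388195 = 4*91705 + 21375
91705 = 4*21375 + 6205
21375 = 3*6205 + 2760
6205 = 2*2760 + 685
2760 = 4*685 + 20
685 = 34*20 + 5
20 = 4*5 + 0
gcd = 5 and 5 | 768405, so solutions exist. Divide through by 5: 95980x ≡ 153681 (mod 461559).
Now find 95980⁻¹ mod 461559:
461559 = 4·95980 + 77639
95980 = 1·77639 + 18341
77639 = 4·18341 + 4275
18341 = 4·4275 + 1241
4275 = 3·1241 + 552
1241 = 2·552 + 137
552 = 4·137 + 4
137 = 34·4 + 1
4 = 4·1 + 0
Back-substitute:
1 = 137 − 34·4
1 = −34·552 + 137·137
1 = 137·1241 − 308·552
1 = −308·4275 + 1061·1241
1 = 1061·18341 − 4552·4275
1 = −4552·77639 + 19269·18341
1 = 19269·95980 − 23821·77639
1 = −23821·461559 + 114553·95980
So 95980⁻¹ ≡ 114553 (mod 461559).
Then x ≡ 114553·153681 ≡ 297774 (mod 461559); the smallest non-negative solution is x = 297774.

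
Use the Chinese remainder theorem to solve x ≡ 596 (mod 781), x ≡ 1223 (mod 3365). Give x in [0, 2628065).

Write x = 596 + 781·k. Then 781·k ≡ 1223 − 596 ≡ 627 (mod 3365).
Need 781⁻¹ mod 3365. Extended Euclid on (3365, 781):
3365 = 4×781 + 241
781 = 3×241 + 58
241 = 4×58 + 9
58 = 6×9 + 4
9 = 2×4 + 1
4 = 4×1 + 0
Back-substitute:
1 = 9 − 2·4
1 = −2·58 + 13·9
1 = 13·241 − 54·58
1 = −54·781 + 175·241
1 = 175·3365 − 754·781
781⁻¹ ≡ 2611 (mod 3365), so k ≡ 2611·627 ≡ 1707 (mod 3365).
x = 596 + 781·1707 = 1333763.

1333763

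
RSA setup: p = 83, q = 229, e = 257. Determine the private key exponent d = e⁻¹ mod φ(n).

φ(n) = (p−1)(q−1) = 82·228 = 18696.
Need d with 257·d ≡ 1 (mod 18696). Apply the extended Euclidean algorithm:
18696 = 72*257 + 192
257 = 1*192 + 65
192 = 2*65 + 62
65 = 1*62 + 3
62 = 20*3 + 2
3 = 1*2 + 1
2 = 2*1 + 0
Back-substitute:
1 = 3 − 2
1 = −62 + 21·3
1 = 21·65 − 22·62
1 = −22·192 + 65·65
1 = 65·257 − 87·192
1 = −87·18696 + 6329·257
So 257·6329 ≡ 1 (mod 18696), hence d = 6329.

6329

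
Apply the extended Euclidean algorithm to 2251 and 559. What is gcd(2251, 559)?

Apply Euclid's algorithm to 2251 and 559:
2251 = 4×559 + 15
559 = 37×15 + 4
15 = 3×4 + 3
4 = 1×3 + 1
3 = 3×1 + 0
gcd(2251, 559) = 1.
Working backward:
1 = 4 − 3
1 = −15 + 4·4
1 = 4·559 − 149·15
1 = −149·2251 + 600·559
So 1 = (-149)·2251 + (600)·559.

1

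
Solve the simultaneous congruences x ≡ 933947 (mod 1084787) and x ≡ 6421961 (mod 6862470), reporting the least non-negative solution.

Write x = 933947 + 1084787·k. Then 1084787·k ≡ 6421961 − 933947 ≡ 5488014 (mod 6862470).
Need 1084787⁻¹ mod 6862470. Extended Euclid on (6862470, 1084787):
6862470 = 6×1084787 + 353748
1084787 = 3×353748 + 23543
353748 = 15×23543 + 603
23543 = 39×603 + 26
603 = 23×26 + 5
26 = 5×5 + 1
5 = 5×1 + 0
Back-substitute:
1 = 26 − 5·5
1 = −5·603 + 116·26
1 = 116·23543 − 4529·603
1 = −4529·353748 + 68051·23543
1 = 68051·1084787 − 208682·353748
1 = −208682·6862470 + 1320143·1084787
1084787⁻¹ ≡ 1320143 (mod 6862470), so k ≡ 1320143·5488014 ≡ 6638082 (mod 6862470).
x = 933947 + 1084787·6638082 = 7200905992481.

7200905992481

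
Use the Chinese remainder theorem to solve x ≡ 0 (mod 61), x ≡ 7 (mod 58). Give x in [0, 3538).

2501

Write x = 0 + 61·k. Then 61·k ≡ 7 − 0 ≡ 7 (mod 58).
Need 61⁻¹ mod 58. Extended Euclid on (58, 3):
58 = 19*3 + 1
3 = 3*1 + 0
Back-substitute:
1 = 58 − 19·3
61⁻¹ ≡ 39 (mod 58), so k ≡ 39·7 ≡ 41 (mod 58).
x = 0 + 61·41 = 2501.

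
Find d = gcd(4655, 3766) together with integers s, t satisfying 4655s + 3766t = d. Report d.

Repeated division:
4655 = 1×3766 + 889
3766 = 4×889 + 210
889 = 4×210 + 49
210 = 4×49 + 14
49 = 3×14 + 7
14 = 2×7 + 0
gcd(4655, 3766) = 7.
Express as a combination:
7 = 49 − 3·14
7 = −3·210 + 13·49
7 = 13·889 − 55·210
7 = −55·3766 + 233·889
7 = 233·4655 − 288·3766
So 7 = (233)·4655 + (-288)·3766.

7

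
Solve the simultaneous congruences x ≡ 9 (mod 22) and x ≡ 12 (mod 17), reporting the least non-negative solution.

97

Write x = 9 + 22·k. Then 22·k ≡ 12 − 9 ≡ 3 (mod 17).
Need 22⁻¹ mod 17. Extended Euclid on (17, 5):
17 = 3·5 + 2
5 = 2·2 + 1
2 = 2·1 + 0
Back-substitute:
1 = 5 − 2·2
1 = −2·17 + 7·5
22⁻¹ ≡ 7 (mod 17), so k ≡ 7·3 ≡ 4 (mod 17).
x = 9 + 22·4 = 97.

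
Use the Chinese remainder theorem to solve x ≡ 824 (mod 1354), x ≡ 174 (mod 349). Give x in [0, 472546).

Write x = 824 + 1354·k. Then 1354·k ≡ 174 − 824 ≡ 48 (mod 349).
Need 1354⁻¹ mod 349. Extended Euclid on (349, 307):
349 = 1·307 + 42
307 = 7·42 + 13
42 = 3·13 + 3
13 = 4·3 + 1
3 = 3·1 + 0
Back-substitute:
1 = 13 − 4·3
1 = −4·42 + 13·13
1 = 13·307 − 95·42
1 = −95·349 + 108·307
1354⁻¹ ≡ 108 (mod 349), so k ≡ 108·48 ≡ 298 (mod 349).
x = 824 + 1354·298 = 404316.

404316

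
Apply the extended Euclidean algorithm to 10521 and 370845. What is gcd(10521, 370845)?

9

Repeated division:
370845 = 35·10521 + 2610
10521 = 4·2610 + 81
2610 = 32·81 + 18
81 = 4·18 + 9
18 = 2·9 + 0
gcd(10521, 370845) = 9.
Express as a combination:
9 = 81 − 4·18
9 = −4·2610 + 129·81
9 = 129·10521 − 520·2610
9 = −520·370845 + 18329·10521
So 9 = (-520)·370845 + (18329)·10521.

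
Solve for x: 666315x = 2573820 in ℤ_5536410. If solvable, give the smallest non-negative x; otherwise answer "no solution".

First find gcd(666315, 5536410):
5536410 = 8·666315 + 205890
666315 = 3·205890 + 48645
205890 = 4·48645 + 11310
48645 = 4·11310 + 3405
11310 = 3·3405 + 1095
3405 = 3·1095 + 120
1095 = 9·120 + 15
120 = 8·15 + 0
gcd = 15 and 15 | 2573820, so solutions exist. Divide through by 15: 44421x ≡ 171588 (mod 369094).
Now find 44421⁻¹ mod 369094:
369094 = 8×44421 + 13726
44421 = 3×13726 + 3243
13726 = 4×3243 + 754
3243 = 4×754 + 227
754 = 3×227 + 73
227 = 3×73 + 8
73 = 9×8 + 1
8 = 8×1 + 0
Back-substitute:
1 = 73 − 9·8
1 = −9·227 + 28·73
1 = 28·754 − 93·227
1 = −93·3243 + 400·754
1 = 400·13726 − 1693·3243
1 = −1693·44421 + 5479·13726
1 = 5479·369094 − 45525·44421
So 44421·(-45525) ≡ 1 (mod 369094), i.e. 44421⁻¹ ≡ 323569.
Then x ≡ 323569·171588 ≡ 330810 (mod 369094); the smallest non-negative solution is x = 330810.

330810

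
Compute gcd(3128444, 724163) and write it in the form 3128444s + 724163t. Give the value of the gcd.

11

Apply Euclid's algorithm to 3128444 and 724163:
3128444 = 4·724163 + 231792
724163 = 3·231792 + 28787
231792 = 8·28787 + 1496
28787 = 19·1496 + 363
1496 = 4·363 + 44
363 = 8·44 + 11
44 = 4·11 + 0
gcd(3128444, 724163) = 11.
Express as a combination:
11 = 363 − 8·44
11 = −8·1496 + 33·363
11 = 33·28787 − 635·1496
11 = −635·231792 + 5113·28787
11 = 5113·724163 − 15974·231792
11 = −15974·3128444 + 69009·724163
So 11 = (-15974)·3128444 + (69009)·724163.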